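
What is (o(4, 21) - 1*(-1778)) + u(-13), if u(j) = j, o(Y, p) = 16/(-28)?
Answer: 12351/7 ≈ 1764.4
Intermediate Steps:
o(Y, p) = -4/7 (o(Y, p) = 16*(-1/28) = -4/7)
(o(4, 21) - 1*(-1778)) + u(-13) = (-4/7 - 1*(-1778)) - 13 = (-4/7 + 1778) - 13 = 12442/7 - 13 = 12351/7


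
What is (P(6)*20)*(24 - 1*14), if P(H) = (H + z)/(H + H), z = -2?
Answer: 200/3 ≈ 66.667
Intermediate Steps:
P(H) = (-2 + H)/(2*H) (P(H) = (H - 2)/(H + H) = (-2 + H)/((2*H)) = (-2 + H)*(1/(2*H)) = (-2 + H)/(2*H))
(P(6)*20)*(24 - 1*14) = (((½)*(-2 + 6)/6)*20)*(24 - 1*14) = (((½)*(⅙)*4)*20)*(24 - 14) = ((⅓)*20)*10 = (20/3)*10 = 200/3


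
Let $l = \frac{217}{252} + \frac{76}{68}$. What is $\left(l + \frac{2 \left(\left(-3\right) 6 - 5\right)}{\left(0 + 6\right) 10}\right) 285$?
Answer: $\frac{70471}{204} \approx 345.45$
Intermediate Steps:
$l = \frac{1211}{612}$ ($l = 217 \cdot \frac{1}{252} + 76 \cdot \frac{1}{68} = \frac{31}{36} + \frac{19}{17} = \frac{1211}{612} \approx 1.9788$)
$\left(l + \frac{2 \left(\left(-3\right) 6 - 5\right)}{\left(0 + 6\right) 10}\right) 285 = \left(\frac{1211}{612} + \frac{2 \left(\left(-3\right) 6 - 5\right)}{\left(0 + 6\right) 10}\right) 285 = \left(\frac{1211}{612} + \frac{2 \left(-18 - 5\right)}{6 \cdot 10}\right) 285 = \left(\frac{1211}{612} + \frac{2 \left(-23\right)}{60}\right) 285 = \left(\frac{1211}{612} - \frac{23}{30}\right) 285 = \frac{3709}{3060} \cdot 285 = \frac{70471}{204}$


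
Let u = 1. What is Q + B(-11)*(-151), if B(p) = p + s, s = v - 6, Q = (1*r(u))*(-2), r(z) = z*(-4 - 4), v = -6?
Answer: 3489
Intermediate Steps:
r(z) = -8*z (r(z) = z*(-8) = -8*z)
Q = 16 (Q = (1*(-8*1))*(-2) = (1*(-8))*(-2) = -8*(-2) = 16)
s = -12 (s = -6 - 6 = -12)
B(p) = -12 + p (B(p) = p - 12 = -12 + p)
Q + B(-11)*(-151) = 16 + (-12 - 11)*(-151) = 16 - 23*(-151) = 16 + 3473 = 3489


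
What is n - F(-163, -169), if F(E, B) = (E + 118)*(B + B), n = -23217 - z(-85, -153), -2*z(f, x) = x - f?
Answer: -38461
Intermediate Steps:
z(f, x) = f/2 - x/2 (z(f, x) = -(x - f)/2 = f/2 - x/2)
n = -23251 (n = -23217 - ((1/2)*(-85) - 1/2*(-153)) = -23217 - (-85/2 + 153/2) = -23217 - 1*34 = -23217 - 34 = -23251)
F(E, B) = 2*B*(118 + E) (F(E, B) = (118 + E)*(2*B) = 2*B*(118 + E))
n - F(-163, -169) = -23251 - 2*(-169)*(118 - 163) = -23251 - 2*(-169)*(-45) = -23251 - 1*15210 = -23251 - 15210 = -38461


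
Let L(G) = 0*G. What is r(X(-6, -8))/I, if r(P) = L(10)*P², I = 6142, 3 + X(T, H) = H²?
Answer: 0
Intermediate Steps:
L(G) = 0
X(T, H) = -3 + H²
r(P) = 0 (r(P) = 0*P² = 0)
r(X(-6, -8))/I = 0/6142 = 0*(1/6142) = 0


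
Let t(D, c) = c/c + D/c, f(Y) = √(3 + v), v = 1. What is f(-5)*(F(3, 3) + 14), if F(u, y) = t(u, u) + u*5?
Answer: 62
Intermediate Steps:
f(Y) = 2 (f(Y) = √(3 + 1) = √4 = 2)
t(D, c) = 1 + D/c
F(u, y) = 2 + 5*u (F(u, y) = (u + u)/u + u*5 = (2*u)/u + 5*u = 2 + 5*u)
f(-5)*(F(3, 3) + 14) = 2*((2 + 5*3) + 14) = 2*((2 + 15) + 14) = 2*(17 + 14) = 2*31 = 62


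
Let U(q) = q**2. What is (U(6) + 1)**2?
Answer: 1369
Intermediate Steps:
(U(6) + 1)**2 = (6**2 + 1)**2 = (36 + 1)**2 = 37**2 = 1369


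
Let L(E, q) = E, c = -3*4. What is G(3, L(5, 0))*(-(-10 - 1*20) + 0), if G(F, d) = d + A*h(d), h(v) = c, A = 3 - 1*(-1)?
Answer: -1290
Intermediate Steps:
A = 4 (A = 3 + 1 = 4)
c = -12
h(v) = -12
G(F, d) = -48 + d (G(F, d) = d + 4*(-12) = d - 48 = -48 + d)
G(3, L(5, 0))*(-(-10 - 1*20) + 0) = (-48 + 5)*(-(-10 - 1*20) + 0) = -43*(-(-10 - 20) + 0) = -43*(-1*(-30) + 0) = -43*(30 + 0) = -43*30 = -1290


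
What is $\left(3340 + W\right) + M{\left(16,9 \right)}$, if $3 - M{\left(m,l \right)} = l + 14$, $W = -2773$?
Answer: $547$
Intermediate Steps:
$M{\left(m,l \right)} = -11 - l$ ($M{\left(m,l \right)} = 3 - \left(l + 14\right) = 3 - \left(14 + l\right) = -11 - l$)
$\left(3340 + W\right) + M{\left(16,9 \right)} = \left(3340 - 2773\right) - 20 = 567 - 20 = 547$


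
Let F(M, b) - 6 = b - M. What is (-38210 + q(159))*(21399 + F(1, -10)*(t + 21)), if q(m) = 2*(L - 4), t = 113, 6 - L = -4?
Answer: -791806342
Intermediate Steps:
L = 10 (L = 6 - 1*(-4) = 6 + 4 = 10)
q(m) = 12 (q(m) = 2*(10 - 4) = 2*6 = 12)
F(M, b) = 6 + b - M (F(M, b) = 6 + (b - M) = 6 + b - M)
(-38210 + q(159))*(21399 + F(1, -10)*(t + 21)) = (-38210 + 12)*(21399 + (6 - 10 - 1*1)*(113 + 21)) = -38198*(21399 + (6 - 10 - 1)*134) = -38198*(21399 - 5*134) = -38198*(21399 - 670) = -38198*20729 = -791806342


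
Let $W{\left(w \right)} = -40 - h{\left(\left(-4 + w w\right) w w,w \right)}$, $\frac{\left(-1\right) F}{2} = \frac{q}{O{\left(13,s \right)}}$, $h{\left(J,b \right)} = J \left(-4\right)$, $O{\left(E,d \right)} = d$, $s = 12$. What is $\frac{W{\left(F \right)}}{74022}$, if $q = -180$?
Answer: $\frac{124060}{2847} \approx 43.576$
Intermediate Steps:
$h{\left(J,b \right)} = - 4 J$
$F = 30$ ($F = - 2 \left(- \frac{180}{12}\right) = - 2 \left(\left(-180\right) \frac{1}{12}\right) = \left(-2\right) \left(-15\right) = 30$)
$W{\left(w \right)} = -40 + 4 w^{2} \left(-4 + w^{2}\right)$ ($W{\left(w \right)} = -40 - - 4 \left(-4 + w w\right) w w = -40 - - 4 \left(-4 + w^{2}\right) w w = -40 - - 4 w \left(-4 + w^{2}\right) w = -40 - - 4 w^{2} \left(-4 + w^{2}\right) = -40 + 4 w^{2} \left(-4 + w^{2}\right)$)
$\frac{W{\left(F \right)}}{74022} = \frac{-40 + 4 \cdot 30^{2} \left(-4 + 30^{2}\right)}{74022} = \left(-40 + 4 \cdot 900 \left(-4 + 900\right)\right) \frac{1}{74022} = \left(-40 + 4 \cdot 900 \cdot 896\right) \frac{1}{74022} = \left(-40 + 3225600\right) \frac{1}{74022} = 3225560 \cdot \frac{1}{74022} = \frac{124060}{2847}$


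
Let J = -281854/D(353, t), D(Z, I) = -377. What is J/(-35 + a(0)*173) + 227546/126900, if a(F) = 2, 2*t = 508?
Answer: 31223179231/7439322150 ≈ 4.1970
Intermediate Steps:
t = 254 (t = (1/2)*508 = 254)
J = 281854/377 (J = -281854/(-377) = -281854*(-1/377) = 281854/377 ≈ 747.62)
J/(-35 + a(0)*173) + 227546/126900 = 281854/(377*(-35 + 2*173)) + 227546/126900 = 281854/(377*(-35 + 346)) + 227546*(1/126900) = (281854/377)/311 + 113773/63450 = (281854/377)*(1/311) + 113773/63450 = 281854/117247 + 113773/63450 = 31223179231/7439322150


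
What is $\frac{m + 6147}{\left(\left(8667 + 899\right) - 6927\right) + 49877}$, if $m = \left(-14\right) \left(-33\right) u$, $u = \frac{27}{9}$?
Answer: $\frac{7533}{52516} \approx 0.14344$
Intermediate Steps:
$u = 3$ ($u = 27 \cdot \frac{1}{9} = 3$)
$m = 1386$ ($m = \left(-14\right) \left(-33\right) 3 = 462 \cdot 3 = 1386$)
$\frac{m + 6147}{\left(\left(8667 + 899\right) - 6927\right) + 49877} = \frac{1386 + 6147}{\left(\left(8667 + 899\right) - 6927\right) + 49877} = \frac{7533}{\left(9566 - 6927\right) + 49877} = \frac{7533}{2639 + 49877} = \frac{7533}{52516}$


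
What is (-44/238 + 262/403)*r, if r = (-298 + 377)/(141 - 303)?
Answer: -881324/3884517 ≈ -0.22688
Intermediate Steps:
r = -79/162 (r = 79/(-162) = 79*(-1/162) = -79/162 ≈ -0.48765)
(-44/238 + 262/403)*r = (-44/238 + 262/403)*(-79/162) = (-44*1/238 + 262*(1/403))*(-79/162) = (-22/119 + 262/403)*(-79/162) = (22312/47957)*(-79/162) = -881324/3884517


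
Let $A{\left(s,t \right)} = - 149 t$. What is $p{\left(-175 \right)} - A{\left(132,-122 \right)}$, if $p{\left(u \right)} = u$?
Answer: $-18353$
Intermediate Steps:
$p{\left(-175 \right)} - A{\left(132,-122 \right)} = -175 - \left(-149\right) \left(-122\right) = -175 - 18178 = -18353$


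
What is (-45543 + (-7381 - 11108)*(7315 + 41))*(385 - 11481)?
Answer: 1509617757192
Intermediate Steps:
(-45543 + (-7381 - 11108)*(7315 + 41))*(385 - 11481) = (-45543 - 18489*7356)*(-11096) = (-45543 - 136005084)*(-11096) = -136050627*(-11096) = 1509617757192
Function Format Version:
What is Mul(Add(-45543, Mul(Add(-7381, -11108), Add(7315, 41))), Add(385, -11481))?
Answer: 1509617757192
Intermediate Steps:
Mul(Add(-45543, Mul(Add(-7381, -11108), Add(7315, 41))), Add(385, -11481)) = Mul(Add(-45543, Mul(-18489, 7356)), -11096) = Mul(Add(-45543, -136005084), -11096) = Mul(-136050627, -11096) = 1509617757192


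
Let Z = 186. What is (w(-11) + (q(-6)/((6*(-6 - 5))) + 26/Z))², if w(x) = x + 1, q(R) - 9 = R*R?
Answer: 465221761/4186116 ≈ 111.13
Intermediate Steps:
q(R) = 9 + R² (q(R) = 9 + R*R = 9 + R²)
w(x) = 1 + x
(w(-11) + (q(-6)/((6*(-6 - 5))) + 26/Z))² = ((1 - 11) + ((9 + (-6)²)/((6*(-6 - 5))) + 26/186))² = (-10 + ((9 + 36)/((6*(-11))) + 26*(1/186)))² = (-10 + (45/(-66) + 13/93))² = (-10 + (45*(-1/66) + 13/93))² = (-10 + (-15/22 + 13/93))² = (-10 - 1109/2046)² = (-21569/2046)² = 465221761/4186116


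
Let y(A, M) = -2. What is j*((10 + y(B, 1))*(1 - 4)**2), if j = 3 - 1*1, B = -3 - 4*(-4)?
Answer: 144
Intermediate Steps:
B = 13 (B = -3 + 16 = 13)
j = 2 (j = 3 - 1 = 2)
j*((10 + y(B, 1))*(1 - 4)**2) = 2*((10 - 2)*(1 - 4)**2) = 2*(8*(-3)**2) = 2*(8*9) = 2*72 = 144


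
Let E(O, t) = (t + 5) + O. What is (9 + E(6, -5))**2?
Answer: 225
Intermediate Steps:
E(O, t) = 5 + O + t (E(O, t) = (5 + t) + O = 5 + O + t)
(9 + E(6, -5))**2 = (9 + (5 + 6 - 5))**2 = (9 + 6)**2 = 15**2 = 225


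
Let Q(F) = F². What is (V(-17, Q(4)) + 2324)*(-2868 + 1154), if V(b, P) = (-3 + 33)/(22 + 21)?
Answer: -171334868/43 ≈ -3.9845e+6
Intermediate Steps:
V(b, P) = 30/43
(V(-17, Q(4)) + 2324)*(-2868 + 1154) = (30/43 + 2324)*(-2868 + 1154) = (99962/43)*(-1714) = -171334868/43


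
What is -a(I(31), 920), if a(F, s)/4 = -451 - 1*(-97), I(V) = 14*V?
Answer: 1416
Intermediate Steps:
a(F, s) = -1416 (a(F, s) = 4*(-451 - 1*(-97)) = 4*(-451 + 97) = 4*(-354) = -1416)
-a(I(31), 920) = -1*(-1416) = 1416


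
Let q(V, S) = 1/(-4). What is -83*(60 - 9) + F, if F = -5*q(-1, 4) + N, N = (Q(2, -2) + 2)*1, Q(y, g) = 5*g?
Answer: -16959/4 ≈ -4239.8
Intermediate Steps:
q(V, S) = -¼
N = -8 (N = (5*(-2) + 2)*1 = (-10 + 2)*1 = -8*1 = -8)
F = -27/4 (F = -5*(-¼) - 8 = 5/4 - 8 = -27/4 ≈ -6.7500)
-83*(60 - 9) + F = -83*(60 - 9) - 27/4 = -83*51 - 27/4 = -4233 - 27/4 = -16959/4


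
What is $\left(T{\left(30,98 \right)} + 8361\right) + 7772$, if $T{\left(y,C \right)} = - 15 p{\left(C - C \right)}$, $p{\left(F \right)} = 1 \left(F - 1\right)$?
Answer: $16148$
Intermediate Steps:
$p{\left(F \right)} = -1 + F$ ($p{\left(F \right)} = 1 \left(-1 + F\right) = -1 + F$)
$T{\left(y,C \right)} = 15$ ($T{\left(y,C \right)} = - 15 \left(-1 + \left(C - C\right)\right) = - 15 \left(-1 + 0\right) = \left(-15\right) \left(-1\right) = 15$)
$\left(T{\left(30,98 \right)} + 8361\right) + 7772 = \left(15 + 8361\right) + 7772 = 8376 + 7772 = 16148$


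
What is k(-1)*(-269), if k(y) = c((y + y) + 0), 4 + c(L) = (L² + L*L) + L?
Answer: -538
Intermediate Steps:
c(L) = -4 + L + 2*L² (c(L) = -4 + ((L² + L*L) + L) = -4 + ((L² + L²) + L) = -4 + (2*L² + L) = -4 + (L + 2*L²) = -4 + L + 2*L²)
k(y) = -4 + 2*y + 8*y² (k(y) = -4 + ((y + y) + 0) + 2*((y + y) + 0)² = -4 + (2*y + 0) + 2*(2*y + 0)² = -4 + 2*y + 2*(2*y)² = -4 + 2*y + 2*(4*y²) = -4 + 2*y + 8*y²)
k(-1)*(-269) = (-4 + 2*(-1) + 8*(-1)²)*(-269) = (-4 - 2 + 8*1)*(-269) = (-4 - 2 + 8)*(-269) = 2*(-269) = -538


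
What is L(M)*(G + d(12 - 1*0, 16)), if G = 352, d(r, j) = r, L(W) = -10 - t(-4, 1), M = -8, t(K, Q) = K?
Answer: -2184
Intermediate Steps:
L(W) = -6 (L(W) = -10 - 1*(-4) = -10 + 4 = -6)
L(M)*(G + d(12 - 1*0, 16)) = -6*(352 + (12 - 1*0)) = -6*(352 + (12 + 0)) = -6*(352 + 12) = -6*364 = -2184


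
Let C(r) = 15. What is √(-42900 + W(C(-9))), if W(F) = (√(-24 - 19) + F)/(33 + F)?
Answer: √(-6177555 + 3*I*√43)/12 ≈ 0.00032979 + 207.12*I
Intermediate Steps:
W(F) = (F + I*√43)/(33 + F) (W(F) = (√(-43) + F)/(33 + F) = (I*√43 + F)/(33 + F) = (F + I*√43)/(33 + F))
√(-42900 + W(C(-9))) = √(-42900 + (15 + I*√43)/(33 + 15)) = √(-42900 + (15 + I*√43)/48) = √(-42900 + (5/16 + I*√43/48)) = √(-686395/16 + I*√43/48)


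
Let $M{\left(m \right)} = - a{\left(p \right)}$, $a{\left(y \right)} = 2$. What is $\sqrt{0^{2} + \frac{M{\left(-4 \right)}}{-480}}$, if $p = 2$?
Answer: $\frac{\sqrt{15}}{60} \approx 0.06455$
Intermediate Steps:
$M{\left(m \right)} = -2$ ($M{\left(m \right)} = \left(-1\right) 2 = -2$)
$\sqrt{0^{2} + \frac{M{\left(-4 \right)}}{-480}} = \sqrt{0^{2} - \frac{2}{-480}} = \sqrt{0 - - \frac{1}{240}} = \sqrt{0 + \frac{1}{240}} = \sqrt{\frac{1}{240}} = \frac{\sqrt{15}}{60}$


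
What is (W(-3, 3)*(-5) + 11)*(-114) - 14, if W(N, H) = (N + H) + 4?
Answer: 1012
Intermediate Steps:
W(N, H) = 4 + H + N (W(N, H) = (H + N) + 4 = 4 + H + N)
(W(-3, 3)*(-5) + 11)*(-114) - 14 = ((4 + 3 - 3)*(-5) + 11)*(-114) - 14 = (4*(-5) + 11)*(-114) - 14 = (-20 + 11)*(-114) - 14 = -9*(-114) - 14 = 1026 - 14 = 1012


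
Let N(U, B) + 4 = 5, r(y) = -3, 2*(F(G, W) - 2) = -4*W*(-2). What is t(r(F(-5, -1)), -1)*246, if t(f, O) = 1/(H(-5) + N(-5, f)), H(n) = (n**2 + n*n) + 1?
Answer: 123/26 ≈ 4.7308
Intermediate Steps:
F(G, W) = 2 + 4*W (F(G, W) = 2 + (-4*W*(-2))/2 = 2 + (8*W)/2 = 2 + 4*W)
H(n) = 1 + 2*n**2 (H(n) = (n**2 + n**2) + 1 = 2*n**2 + 1 = 1 + 2*n**2)
N(U, B) = 1 (N(U, B) = -4 + 5 = 1)
t(f, O) = 1/52 (t(f, O) = 1/((1 + 2*(-5)**2) + 1) = 1/((1 + 2*25) + 1) = 1/((1 + 50) + 1) = 1/(51 + 1) = 1/52)
t(r(F(-5, -1)), -1)*246 = (1/52)*246 = 123/26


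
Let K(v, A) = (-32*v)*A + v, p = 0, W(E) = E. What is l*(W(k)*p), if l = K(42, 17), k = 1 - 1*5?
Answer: 0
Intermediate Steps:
k = -4 (k = 1 - 5 = -4)
K(v, A) = v - 32*A*v (K(v, A) = -32*A*v + v = v - 32*A*v)
l = -22806 (l = 42*(1 - 32*17) = 42*(1 - 544) = 42*(-543) = -22806)
l*(W(k)*p) = -(-91224)*0 = -22806*0 = 0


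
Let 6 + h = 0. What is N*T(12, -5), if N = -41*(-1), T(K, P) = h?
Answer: -246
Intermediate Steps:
h = -6 (h = -6 + 0 = -6)
T(K, P) = -6
N = 41
N*T(12, -5) = 41*(-6) = -246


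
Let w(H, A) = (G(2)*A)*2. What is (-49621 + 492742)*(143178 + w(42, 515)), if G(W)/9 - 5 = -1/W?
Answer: 81929971053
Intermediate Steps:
G(W) = 45 - 9/W (G(W) = 45 + 9*(-1/W) = 45 - 9/W)
w(H, A) = 81*A (w(H, A) = ((45 - 9/2)*A)*2 = (81*A/2)*2 = 81*A)
(-49621 + 492742)*(143178 + w(42, 515)) = (-49621 + 492742)*(143178 + 81*515) = 443121*(143178 + 41715) = 443121*184893 = 81929971053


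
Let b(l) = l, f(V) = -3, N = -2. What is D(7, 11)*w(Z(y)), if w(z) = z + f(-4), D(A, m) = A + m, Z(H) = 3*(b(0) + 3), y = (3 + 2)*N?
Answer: 108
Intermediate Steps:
y = -10 (y = (3 + 2)*(-2) = 5*(-2) = -10)
Z(H) = 9 (Z(H) = 3*(0 + 3) = 3*3 = 9)
w(z) = -3 + z (w(z) = z - 3 = -3 + z)
D(7, 11)*w(Z(y)) = (7 + 11)*(-3 + 9) = 18*6 = 108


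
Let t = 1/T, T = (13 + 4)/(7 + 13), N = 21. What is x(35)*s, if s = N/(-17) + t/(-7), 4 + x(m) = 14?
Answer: -1670/119 ≈ -14.034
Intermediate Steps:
x(m) = 10 (x(m) = -4 + 14 = 10)
T = 17/20 ≈ 0.85000
t = 20/17 (t = 1/(17/20) = 20/17 ≈ 1.1765)
s = -167/119 (s = 21/(-17) + (20/17)/(-7) = 21*(-1/17) + (20/17)*(-⅐) = -21/17 - 20/119 = -167/119 ≈ -1.4034)
x(35)*s = 10*(-167/119) = -1670/119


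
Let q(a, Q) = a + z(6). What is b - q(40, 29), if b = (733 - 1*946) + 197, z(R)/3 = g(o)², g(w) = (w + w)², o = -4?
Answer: -12344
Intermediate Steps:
g(w) = 4*w² (g(w) = (2*w)² = 4*w²)
z(R) = 12288 (z(R) = 3*(4*(-4)²)² = 3*(4*16)² = 3*64² = 3*4096 = 12288)
q(a, Q) = 12288 + a (q(a, Q) = a + 12288 = 12288 + a)
b = -16 (b = (733 - 946) + 197 = -213 + 197 = -16)
b - q(40, 29) = -16 - (12288 + 40) = -16 - 1*12328 = -16 - 12328 = -12344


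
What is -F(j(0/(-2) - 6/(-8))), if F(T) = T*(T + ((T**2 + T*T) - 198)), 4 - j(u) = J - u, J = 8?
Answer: -18733/32 ≈ -585.41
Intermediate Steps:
j(u) = -4 + u (j(u) = 4 - (8 - u) = 4 + (-8 + u) = -4 + u)
F(T) = T*(-198 + T + 2*T**2) (F(T) = T*(T + ((T**2 + T**2) - 198)) = T*(T + (2*T**2 - 198)) = T*(T + (-198 + 2*T**2)) = T*(-198 + T + 2*T**2))
-F(j(0/(-2) - 6/(-8))) = -(-4 + (0/(-2) - 6/(-8)))*(-198 + (-4 + (0/(-2) - 6/(-8))) + 2*(-4 + (0/(-2) - 6/(-8)))**2) = -(-4 + (0*(-1/2) - 6*(-1/8)))*(-198 + (-4 + (0*(-1/2) - 6*(-1/8))) + 2*(-4 + (0*(-1/2) - 6*(-1/8)))**2) = -(-4 + (0 + 3/4))*(-198 + (-4 + (0 + 3/4)) + 2*(-4 + (0 + 3/4))**2) = -(-4 + 3/4)*(-198 + (-4 + 3/4) + 2*(-4 + 3/4)**2) = -(-13)*(-198 - 13/4 + 2*(-13/4)**2)/4 = -(-13)*(-198 - 13/4 + 2*(169/16))/4 = -(-13)*(-198 - 13/4 + 169/8)/4 = -(-13)*(-1441)/(4*8) = -1*18733/32 = -18733/32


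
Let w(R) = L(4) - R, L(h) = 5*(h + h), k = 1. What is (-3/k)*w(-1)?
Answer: -123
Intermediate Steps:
L(h) = 10*h (L(h) = 5*(2*h) = 10*h)
w(R) = 40 - R (w(R) = 10*4 - R = 40 - R)
(-3/k)*w(-1) = (-3/1)*(40 - 1*(-1)) = (1*(-3))*(40 + 1) = -3*41 = -123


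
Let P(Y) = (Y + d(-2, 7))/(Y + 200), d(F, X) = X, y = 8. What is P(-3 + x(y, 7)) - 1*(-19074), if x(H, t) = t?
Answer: 3891107/204 ≈ 19074.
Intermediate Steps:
P(Y) = (7 + Y)/(200 + Y) (P(Y) = (Y + 7)/(Y + 200) = (7 + Y)/(200 + Y))
P(-3 + x(y, 7)) - 1*(-19074) = (7 + (-3 + 7))/(200 + (-3 + 7)) - 1*(-19074) = (7 + 4)/(200 + 4) + 19074 = 11/204 + 19074 = 3891107/204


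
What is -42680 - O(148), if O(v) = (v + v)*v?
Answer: -86488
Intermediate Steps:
O(v) = 2*v² (O(v) = (2*v)*v = 2*v²)
-42680 - O(148) = -42680 - 2*148² = -42680 - 2*21904 = -42680 - 1*43808 = -42680 - 43808 = -86488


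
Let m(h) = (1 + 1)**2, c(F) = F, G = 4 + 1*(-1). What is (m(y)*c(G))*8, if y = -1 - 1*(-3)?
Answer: 96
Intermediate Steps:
G = 3 (G = 4 - 1 = 3)
y = 2 (y = -1 + 3 = 2)
m(h) = 4 (m(h) = 2**2 = 4)
(m(y)*c(G))*8 = (4*3)*8 = 12*8 = 96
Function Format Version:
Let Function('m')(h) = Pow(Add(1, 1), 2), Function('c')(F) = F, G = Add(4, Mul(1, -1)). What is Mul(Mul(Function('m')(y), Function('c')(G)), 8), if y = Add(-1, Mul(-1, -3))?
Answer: 96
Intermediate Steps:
G = 3 (G = Add(4, -1) = 3)
y = 2 (y = Add(-1, 3) = 2)
Function('m')(h) = 4 (Function('m')(h) = Pow(2, 2) = 4)
Mul(Mul(Function('m')(y), Function('c')(G)), 8) = Mul(Mul(4, 3), 8) = Mul(12, 8) = 96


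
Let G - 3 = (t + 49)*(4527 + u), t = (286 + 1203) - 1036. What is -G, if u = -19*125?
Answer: -1080307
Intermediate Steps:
t = 453 (t = 1489 - 1036 = 453)
u = -2375
G = 1080307 (G = 3 + (453 + 49)*(4527 - 2375) = 3 + 502*2152 = 3 + 1080304 = 1080307)
-G = -1*1080307 = -1080307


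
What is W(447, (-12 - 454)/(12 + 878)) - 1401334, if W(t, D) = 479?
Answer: -1400855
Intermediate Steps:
W(447, (-12 - 454)/(12 + 878)) - 1401334 = 479 - 1401334 = -1400855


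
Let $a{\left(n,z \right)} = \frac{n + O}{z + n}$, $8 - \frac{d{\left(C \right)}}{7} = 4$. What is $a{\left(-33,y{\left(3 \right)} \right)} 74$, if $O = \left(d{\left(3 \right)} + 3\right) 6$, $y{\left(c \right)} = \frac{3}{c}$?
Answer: $- \frac{5661}{16} \approx -353.81$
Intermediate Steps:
$d{\left(C \right)} = 28$ ($d{\left(C \right)} = 56 - 28 = 28$)
$O = 186$ ($O = \left(28 + 3\right) 6 = 31 \cdot 6 = 186$)
$a{\left(n,z \right)} = \frac{186 + n}{n + z}$ ($a{\left(n,z \right)} = \frac{n + 186}{z + n} = \frac{186 + n}{n + z}$)
$a{\left(-33,y{\left(3 \right)} \right)} 74 = \frac{186 - 33}{-33 + \frac{3}{3}} \cdot 74 = \frac{1}{-33 + 3 \cdot \frac{1}{3}} \cdot 153 \cdot 74 = \frac{1}{-33 + 1} \cdot 153 \cdot 74 = \frac{1}{-32} \cdot 153 \cdot 74 = \left(- \frac{1}{32}\right) 153 \cdot 74 = \left(- \frac{153}{32}\right) 74 = - \frac{5661}{16}$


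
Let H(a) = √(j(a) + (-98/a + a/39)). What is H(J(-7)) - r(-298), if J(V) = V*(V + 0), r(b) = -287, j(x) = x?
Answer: 287 + √73398/39 ≈ 293.95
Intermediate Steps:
J(V) = V² (J(V) = V*V = V²)
H(a) = √(-98/a + 40*a/39) (H(a) = √(a + (-98/a + a/39)) = √(-98/a + 40*a/39))
H(J(-7)) - r(-298) = √(-149058/((-7)²) + 1560*(-7)²)/39 - 1*(-287) = √(-149058/49 + 1560*49)/39 + 287 = √(-149058*1/49 + 76440)/39 + 287 = √(-3042 + 76440)/39 + 287 = √73398/39 + 287 = 287 + √73398/39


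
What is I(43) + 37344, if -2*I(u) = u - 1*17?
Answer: 37331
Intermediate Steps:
I(u) = 17/2 - u/2 (I(u) = -(u - 1*17)/2 = -(u - 17)/2 = -(-17 + u)/2 = 17/2 - u/2)
I(43) + 37344 = (17/2 - ½*43) + 37344 = (17/2 - 43/2) + 37344 = -13 + 37344 = 37331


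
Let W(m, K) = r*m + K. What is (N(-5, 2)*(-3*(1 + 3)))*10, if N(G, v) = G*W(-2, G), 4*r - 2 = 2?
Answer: -4200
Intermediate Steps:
r = 1 (r = 1/2 + (1/4)*2 = 1/2 + 1/2 = 1)
W(m, K) = K + m (W(m, K) = 1*m + K = m + K = K + m)
N(G, v) = G*(-2 + G) (N(G, v) = G*(G - 2) = G*(-2 + G))
(N(-5, 2)*(-3*(1 + 3)))*10 = ((-5*(-2 - 5))*(-3*(1 + 3)))*10 = ((-5*(-7))*(-3*4))*10 = (35*(-12))*10 = -420*10 = -4200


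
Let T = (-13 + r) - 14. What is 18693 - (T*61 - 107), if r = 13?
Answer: 19654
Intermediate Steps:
T = -14 (T = (-13 + 13) - 14 = 0 - 14 = -14)
18693 - (T*61 - 107) = 18693 - (-14*61 - 107) = 18693 - (-854 - 107) = 18693 - 1*(-961) = 18693 + 961 = 19654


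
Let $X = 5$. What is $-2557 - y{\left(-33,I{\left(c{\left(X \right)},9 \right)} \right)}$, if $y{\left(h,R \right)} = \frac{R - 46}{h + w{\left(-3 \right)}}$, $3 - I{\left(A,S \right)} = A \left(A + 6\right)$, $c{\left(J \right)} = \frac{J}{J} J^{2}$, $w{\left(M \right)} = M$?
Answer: $- \frac{46435}{18} \approx -2579.7$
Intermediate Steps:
$c{\left(J \right)} = J^{2}$ ($c{\left(J \right)} = 1 J^{2} = J^{2}$)
$I{\left(A,S \right)} = 3 - A \left(6 + A\right)$ ($I{\left(A,S \right)} = 3 - A \left(A + 6\right) = 3 - A \left(6 + A\right)$)
$y{\left(h,R \right)} = \frac{-46 + R}{-3 + h}$ ($y{\left(h,R \right)} = \frac{R - 46}{h - 3} = \frac{-46 + R}{-3 + h}$)
$-2557 - y{\left(-33,I{\left(c{\left(X \right)},9 \right)} \right)} = -2557 - \frac{-46 - \left(-3 + 150 + \left(5^{2}\right)^{2}\right)}{-3 - 33} = -2557 - \frac{-46 - 772}{-36} = -2557 - - \frac{-46 - 772}{36} = -2557 - \left(- \frac{1}{36}\right) \left(-818\right) = -2557 - \frac{409}{18} = - \frac{46435}{18}$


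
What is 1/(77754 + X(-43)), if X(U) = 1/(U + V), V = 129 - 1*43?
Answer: 43/3343423 ≈ 1.2861e-5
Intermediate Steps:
V = 86 (V = 129 - 43 = 86)
X(U) = 1/(86 + U) (X(U) = 1/(U + 86) = 1/(86 + U))
1/(77754 + X(-43)) = 1/(77754 + 1/(86 - 43)) = 1/(77754 + 1/43) = 1/(3343423/43) = 43/3343423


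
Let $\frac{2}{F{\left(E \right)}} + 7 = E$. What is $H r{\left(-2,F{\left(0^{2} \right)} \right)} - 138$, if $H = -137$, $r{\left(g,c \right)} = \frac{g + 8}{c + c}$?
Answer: $\frac{2601}{2} \approx 1300.5$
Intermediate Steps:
$F{\left(E \right)} = \frac{2}{-7 + E}$
$r{\left(g,c \right)} = \frac{8 + g}{2 c}$
$H r{\left(-2,F{\left(0^{2} \right)} \right)} - 138 = - 137 \frac{8 - 2}{2 \frac{2}{-7 + 0^{2}}} - 138 = - 137 \cdot \frac{1}{2} \frac{1}{2 \frac{1}{-7 + 0}} \cdot 6 - 138 = - 137 \cdot \frac{1}{2} \frac{1}{2 \frac{1}{-7}} \cdot 6 - 138 = - 137 \cdot \frac{1}{2} \frac{1}{2 \left(- \frac{1}{7}\right)} 6 - 138 = - 137 \cdot \frac{1}{2} \frac{1}{- \frac{2}{7}} \cdot 6 - 138 = - 137 \cdot \frac{1}{2} \left(- \frac{7}{2}\right) 6 - 138 = \left(-137\right) \left(- \frac{21}{2}\right) - 138 = \frac{2877}{2} - 138 = \frac{2601}{2}$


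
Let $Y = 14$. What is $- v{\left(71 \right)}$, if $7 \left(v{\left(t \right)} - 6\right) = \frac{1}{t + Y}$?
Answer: $- \frac{3571}{595} \approx -6.0017$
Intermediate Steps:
$v{\left(t \right)} = 6 + \frac{1}{7 \left(14 + t\right)}$ ($v{\left(t \right)} = 6 + \frac{1}{7 \left(t + 14\right)} = 6 + \frac{1}{7 \left(14 + t\right)}$)
$- v{\left(71 \right)} = - \frac{589 + 42 \cdot 71}{7 \left(14 + 71\right)} = - \frac{589 + 2982}{7 \cdot 85} = - \frac{3571}{7 \cdot 85} = \left(-1\right) \frac{3571}{595} = - \frac{3571}{595}$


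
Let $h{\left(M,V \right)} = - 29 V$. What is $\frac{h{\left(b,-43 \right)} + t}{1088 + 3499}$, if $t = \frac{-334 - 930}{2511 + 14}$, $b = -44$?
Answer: $\frac{1049137}{3860725} \approx 0.27175$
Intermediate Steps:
$t = - \frac{1264}{2525} \approx -0.50059$
$\frac{h{\left(b,-43 \right)} + t}{1088 + 3499} = \frac{\left(-29\right) \left(-43\right) - \frac{1264}{2525}}{1088 + 3499} = \frac{1247 - \frac{1264}{2525}}{4587} = \frac{3147411}{2525} \cdot \frac{1}{4587} = \frac{1049137}{3860725}$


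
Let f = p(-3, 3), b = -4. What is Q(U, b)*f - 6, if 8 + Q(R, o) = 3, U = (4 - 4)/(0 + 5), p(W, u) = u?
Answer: -21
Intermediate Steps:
f = 3
U = 0 (U = 0/5 = 0*(⅕) = 0)
Q(R, o) = -5 (Q(R, o) = -8 + 3 = -5)
Q(U, b)*f - 6 = -5*3 - 6 = -15 - 6 = -21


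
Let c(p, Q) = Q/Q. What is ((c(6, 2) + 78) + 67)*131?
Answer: 19126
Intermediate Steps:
c(p, Q) = 1
((c(6, 2) + 78) + 67)*131 = ((1 + 78) + 67)*131 = (79 + 67)*131 = 146*131 = 19126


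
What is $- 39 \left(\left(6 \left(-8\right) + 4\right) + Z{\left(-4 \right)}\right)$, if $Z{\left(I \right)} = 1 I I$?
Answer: $1092$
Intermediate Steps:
$Z{\left(I \right)} = I^{2}$ ($Z{\left(I \right)} = I I = I^{2}$)
$- 39 \left(\left(6 \left(-8\right) + 4\right) + Z{\left(-4 \right)}\right) = - 39 \left(\left(6 \left(-8\right) + 4\right) + \left(-4\right)^{2}\right) = - 39 \left(\left(-48 + 4\right) + 16\right) = - 39 \left(-44 + 16\right) = \left(-39\right) \left(-28\right) = 1092$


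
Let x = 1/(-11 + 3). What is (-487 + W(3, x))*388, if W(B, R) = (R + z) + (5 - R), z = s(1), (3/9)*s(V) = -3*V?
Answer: -190508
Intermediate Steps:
s(V) = -9*V (s(V) = 3*(-3*V) = -9*V)
x = -⅛ (x = 1/(-8) = -⅛ ≈ -0.12500)
z = -9 (z = -9*1 = -9)
W(B, R) = -4 (W(B, R) = (R - 9) + (5 - R) = (-9 + R) + (5 - R) = -4)
(-487 + W(3, x))*388 = (-487 - 4)*388 = -491*388 = -190508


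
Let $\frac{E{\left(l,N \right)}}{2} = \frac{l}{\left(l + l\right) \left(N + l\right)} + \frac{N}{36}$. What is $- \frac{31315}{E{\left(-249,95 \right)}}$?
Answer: $- \frac{21701295}{3653} \approx -5940.7$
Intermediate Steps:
$E{\left(l,N \right)} = \frac{1}{N + l} + \frac{N}{18}$ ($E{\left(l,N \right)} = 2 \left(\frac{l}{\left(l + l\right) \left(N + l\right)} + \frac{N}{36}\right) = 2 \left(\frac{l}{2 l \left(N + l\right)} + N \frac{1}{36}\right) = 2 \left(\frac{l}{2 l \left(N + l\right)} + \frac{N}{36}\right) = 2 \left(l \frac{1}{2 l \left(N + l\right)} + \frac{N}{36}\right) = 2 \left(\frac{1}{2 \left(N + l\right)} + \frac{N}{36}\right) = \frac{1}{N + l} + \frac{N}{18}$)
$- \frac{31315}{E{\left(-249,95 \right)}} = - \frac{31315}{\frac{1}{18} \frac{1}{95 - 249} \left(18 + 95^{2} + 95 \left(-249\right)\right)} = - \frac{31315}{\frac{1}{18} \frac{1}{-154} \left(18 + 9025 - 23655\right)} = - \frac{31315}{\frac{1}{18} \left(- \frac{1}{154}\right) \left(-14612\right)} = - \frac{31315}{\frac{3653}{693}} = \left(-31315\right) \frac{693}{3653} = - \frac{21701295}{3653}$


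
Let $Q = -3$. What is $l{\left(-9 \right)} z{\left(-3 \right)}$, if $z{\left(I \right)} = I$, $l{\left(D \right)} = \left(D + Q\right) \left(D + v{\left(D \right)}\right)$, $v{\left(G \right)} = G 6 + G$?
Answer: $-2592$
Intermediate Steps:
$v{\left(G \right)} = 7 G$ ($v{\left(G \right)} = 6 G + G = 7 G$)
$l{\left(D \right)} = 8 D \left(-3 + D\right)$ ($l{\left(D \right)} = \left(D - 3\right) \left(D + 7 D\right) = \left(-3 + D\right) 8 D = 8 D \left(-3 + D\right)$)
$l{\left(-9 \right)} z{\left(-3 \right)} = 8 \left(-9\right) \left(-3 - 9\right) \left(-3\right) = 8 \left(-9\right) \left(-12\right) \left(-3\right) = 864 \left(-3\right) = -2592$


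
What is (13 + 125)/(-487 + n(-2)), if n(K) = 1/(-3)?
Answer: -207/731 ≈ -0.28317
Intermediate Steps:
n(K) = -⅓
(13 + 125)/(-487 + n(-2)) = (13 + 125)/(-487 - ⅓) = 138/(-1462/3) = 138*(-3/1462) = -207/731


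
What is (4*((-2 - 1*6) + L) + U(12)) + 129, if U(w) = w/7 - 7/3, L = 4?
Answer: 2360/21 ≈ 112.38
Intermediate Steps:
U(w) = -7/3 + w/7 (U(w) = w*(⅐) - 7*⅓ = w/7 - 7/3 = -7/3 + w/7)
(4*((-2 - 1*6) + L) + U(12)) + 129 = (4*((-2 - 1*6) + 4) + (-7/3 + (⅐)*12)) + 129 = (4*((-2 - 6) + 4) + (-7/3 + 12/7)) + 129 = (4*(-8 + 4) - 13/21) + 129 = (4*(-4) - 13/21) + 129 = (-16 - 13/21) + 129 = -349/21 + 129 = 2360/21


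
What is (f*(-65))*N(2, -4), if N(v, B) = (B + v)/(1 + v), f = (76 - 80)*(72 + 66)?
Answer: -23920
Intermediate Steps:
f = -552 (f = -4*138 = -552)
N(v, B) = (B + v)/(1 + v)
(f*(-65))*N(2, -4) = (-552*(-65))*((-4 + 2)/(1 + 2)) = 35880*(-2/3) = -23920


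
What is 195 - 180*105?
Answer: -18705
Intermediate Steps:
195 - 180*105 = 195 - 18900 = -18705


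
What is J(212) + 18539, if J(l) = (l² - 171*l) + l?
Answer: 27443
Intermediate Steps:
J(l) = l² - 170*l
J(212) + 18539 = 212*(-170 + 212) + 18539 = 212*42 + 18539 = 8904 + 18539 = 27443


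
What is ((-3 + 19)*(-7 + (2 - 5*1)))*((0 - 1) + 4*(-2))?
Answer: 1440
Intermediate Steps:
((-3 + 19)*(-7 + (2 - 5*1)))*((0 - 1) + 4*(-2)) = (16*(-7 + (2 - 5)))*(-1 - 8) = (16*(-7 - 3))*(-9) = (16*(-10))*(-9) = -160*(-9) = 1440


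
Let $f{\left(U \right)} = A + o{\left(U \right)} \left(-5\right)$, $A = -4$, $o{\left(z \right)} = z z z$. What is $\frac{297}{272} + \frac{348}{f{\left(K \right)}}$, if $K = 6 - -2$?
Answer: $\frac{166713}{174352} \approx 0.95619$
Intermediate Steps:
$K = 8$ ($K = 6 + 2 = 8$)
$o{\left(z \right)} = z^{3}$ ($o{\left(z \right)} = z^{2} z = z^{3}$)
$f{\left(U \right)} = -4 - 5 U^{3}$ ($f{\left(U \right)} = -4 + U^{3} \left(-5\right) = -4 - 5 U^{3}$)
$\frac{297}{272} + \frac{348}{f{\left(K \right)}} = \frac{297}{272} + \frac{348}{-4 - 5 \cdot 8^{3}} = 297 \cdot \frac{1}{272} + \frac{348}{-4 - 2560} = \frac{297}{272} + \frac{348}{-4 - 2560} = \frac{297}{272} + \frac{348}{-2564} = \frac{297}{272} + 348 \left(- \frac{1}{2564}\right) = \frac{297}{272} - \frac{87}{641} = \frac{166713}{174352}$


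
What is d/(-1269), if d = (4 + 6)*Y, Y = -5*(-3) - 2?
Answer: -130/1269 ≈ -0.10244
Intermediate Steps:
Y = 13 (Y = 15 - 2 = 13)
d = 130 (d = (4 + 6)*13 = 10*13 = 130)
d/(-1269) = 130/(-1269) = -1/1269*130 = -130/1269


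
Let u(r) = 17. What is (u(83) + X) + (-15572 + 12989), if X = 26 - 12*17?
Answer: -2744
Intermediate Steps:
X = -178 (X = 26 - 204 = -178)
(u(83) + X) + (-15572 + 12989) = (17 - 178) + (-15572 + 12989) = -161 - 2583 = -2744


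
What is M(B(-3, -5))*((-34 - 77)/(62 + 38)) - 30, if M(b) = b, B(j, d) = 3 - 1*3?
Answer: -30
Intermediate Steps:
B(j, d) = 0 (B(j, d) = 3 - 3 = 0)
M(B(-3, -5))*((-34 - 77)/(62 + 38)) - 30 = 0*((-34 - 77)/(62 + 38)) - 30 = 0*(-111/100) - 30 = 0 - 30 = -30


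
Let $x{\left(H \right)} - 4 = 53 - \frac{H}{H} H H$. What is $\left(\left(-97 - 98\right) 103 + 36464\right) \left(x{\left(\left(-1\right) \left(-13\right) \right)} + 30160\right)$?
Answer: $492156192$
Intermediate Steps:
$x{\left(H \right)} = 57 - H^{2}$ ($x{\left(H \right)} = 4 - \left(-53 + \frac{H}{H} H H\right) = 4 - \left(-53 + 1 H H\right) = 4 - \left(-53 + H H\right) = 4 - \left(-53 + H^{2}\right) = 57 - H^{2}$)
$\left(\left(-97 - 98\right) 103 + 36464\right) \left(x{\left(\left(-1\right) \left(-13\right) \right)} + 30160\right) = \left(\left(-97 - 98\right) 103 + 36464\right) \left(\left(57 - \left(\left(-1\right) \left(-13\right)\right)^{2}\right) + 30160\right) = \left(\left(-195\right) 103 + 36464\right) \left(\left(57 - 13^{2}\right) + 30160\right) = \left(-20085 + 36464\right) \left(\left(57 - 169\right) + 30160\right) = 16379 \left(\left(57 - 169\right) + 30160\right) = 16379 \left(-112 + 30160\right) = 16379 \cdot 30048 = 492156192$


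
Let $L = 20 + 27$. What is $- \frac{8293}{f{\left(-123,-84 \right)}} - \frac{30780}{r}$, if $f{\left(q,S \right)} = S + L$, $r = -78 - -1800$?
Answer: $\frac{2190281}{10619} \approx 206.26$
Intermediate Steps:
$r = 1722$ ($r = -78 + 1800 = 1722$)
$L = 47$
$f{\left(q,S \right)} = 47 + S$ ($f{\left(q,S \right)} = S + 47 = 47 + S$)
$- \frac{8293}{f{\left(-123,-84 \right)}} - \frac{30780}{r} = - \frac{8293}{47 - 84} - \frac{30780}{1722} = - \frac{8293}{-37} - \frac{5130}{287} = \left(-8293\right) \left(- \frac{1}{37}\right) - \frac{5130}{287} = \frac{8293}{37} - \frac{5130}{287} = \frac{2190281}{10619}$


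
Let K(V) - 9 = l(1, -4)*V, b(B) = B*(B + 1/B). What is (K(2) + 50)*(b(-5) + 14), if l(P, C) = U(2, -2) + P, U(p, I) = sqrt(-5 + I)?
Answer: 2440 + 80*I*sqrt(7) ≈ 2440.0 + 211.66*I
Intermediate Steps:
l(P, C) = P + I*sqrt(7) (l(P, C) = sqrt(-5 - 2) + P = sqrt(-7) + P = I*sqrt(7) + P = P + I*sqrt(7))
K(V) = 9 + V*(1 + I*sqrt(7)) (K(V) = 9 + (1 + I*sqrt(7))*V = 9 + V*(1 + I*sqrt(7)))
(K(2) + 50)*(b(-5) + 14) = ((9 + 2*(1 + I*sqrt(7))) + 50)*((1 + (-5)**2) + 14) = ((9 + (2 + 2*I*sqrt(7))) + 50)*((1 + 25) + 14) = ((11 + 2*I*sqrt(7)) + 50)*(26 + 14) = (61 + 2*I*sqrt(7))*40 = 2440 + 80*I*sqrt(7)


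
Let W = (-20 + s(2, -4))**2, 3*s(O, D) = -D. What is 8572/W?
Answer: 19287/784 ≈ 24.601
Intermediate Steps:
s(O, D) = -D/3 (s(O, D) = (-D)/3 = -D/3)
W = 3136/9 (W = (-20 - 1/3*(-4))**2 = (-20 + 4/3)**2 = (-56/3)**2 = 3136/9 ≈ 348.44)
8572/W = 8572/(3136/9) = 8572*(9/3136) = 19287/784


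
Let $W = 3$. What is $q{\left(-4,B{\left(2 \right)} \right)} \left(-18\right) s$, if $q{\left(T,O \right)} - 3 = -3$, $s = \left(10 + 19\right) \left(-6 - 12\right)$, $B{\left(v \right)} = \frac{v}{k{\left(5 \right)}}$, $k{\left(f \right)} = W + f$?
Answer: $0$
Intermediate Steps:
$k{\left(f \right)} = 3 + f$
$B{\left(v \right)} = \frac{v}{8}$ ($B{\left(v \right)} = \frac{v}{3 + 5} = \frac{v}{8}$)
$s = -522$ ($s = 29 \left(-18\right) = -522$)
$q{\left(T,O \right)} = 0$ ($q{\left(T,O \right)} = 3 - 3 = 0$)
$q{\left(-4,B{\left(2 \right)} \right)} \left(-18\right) s = 0 \left(-18\right) \left(-522\right) = 0 \left(-522\right) = 0$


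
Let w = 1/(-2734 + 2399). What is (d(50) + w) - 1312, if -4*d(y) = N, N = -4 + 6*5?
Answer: -883397/670 ≈ -1318.5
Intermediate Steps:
w = -1/335 (w = 1/(-335) = -1/335 ≈ -0.0029851)
N = 26 (N = -4 + 30 = 26)
d(y) = -13/2 (d(y) = -¼*26 = -13/2)
(d(50) + w) - 1312 = (-13/2 - 1/335) - 1312 = -4357/670 - 1312 = -883397/670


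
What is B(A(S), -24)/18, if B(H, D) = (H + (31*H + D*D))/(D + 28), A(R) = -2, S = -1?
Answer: 64/9 ≈ 7.1111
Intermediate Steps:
B(H, D) = (D² + 32*H)/(28 + D) (B(H, D) = (H + (31*H + D²))/(28 + D) = (H + (D² + 31*H))/(28 + D) = (D² + 32*H)/(28 + D))
B(A(S), -24)/18 = (((-24)² + 32*(-2))/(28 - 24))/18 = ((576 - 64)/4)/18 = ((¼)*512)/18 = (1/18)*128 = 64/9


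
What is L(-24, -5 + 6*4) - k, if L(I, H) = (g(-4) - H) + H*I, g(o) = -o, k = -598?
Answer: 127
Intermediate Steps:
L(I, H) = 4 - H + H*I (L(I, H) = (-1*(-4) - H) + H*I = (4 - H) + H*I = 4 - H + H*I)
L(-24, -5 + 6*4) - k = (4 - (-5 + 6*4) + (-5 + 6*4)*(-24)) - 1*(-598) = (4 - (-5 + 24) + (-5 + 24)*(-24)) + 598 = (4 - 1*19 + 19*(-24)) + 598 = (4 - 19 - 456) + 598 = -471 + 598 = 127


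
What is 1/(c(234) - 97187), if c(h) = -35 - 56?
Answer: -1/97278 ≈ -1.0280e-5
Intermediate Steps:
c(h) = -91
1/(c(234) - 97187) = 1/(-91 - 97187) = 1/(-97278) = -1/97278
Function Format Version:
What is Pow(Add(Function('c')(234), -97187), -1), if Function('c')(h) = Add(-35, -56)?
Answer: Rational(-1, 97278) ≈ -1.0280e-5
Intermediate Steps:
Function('c')(h) = -91
Pow(Add(Function('c')(234), -97187), -1) = Pow(Add(-91, -97187), -1) = Pow(-97278, -1) = Rational(-1, 97278)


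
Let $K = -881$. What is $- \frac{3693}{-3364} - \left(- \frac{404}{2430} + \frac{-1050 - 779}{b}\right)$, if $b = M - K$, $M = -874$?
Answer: $\frac{7511764201}{28610820} \approx 262.55$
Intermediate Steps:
$b = 7$ ($b = -874 - -881 = -874 + 881 = 7$)
$- \frac{3693}{-3364} - \left(- \frac{404}{2430} + \frac{-1050 - 779}{b}\right) = - \frac{3693}{-3364} - \left(- \frac{404}{2430} + \frac{-1050 - 779}{7}\right) = \left(-3693\right) \left(- \frac{1}{3364}\right) - \left(\left(-404\right) \frac{1}{2430} - \frac{1829}{7}\right) = \frac{3693}{3364} - \left(- \frac{202}{1215} - \frac{1829}{7}\right) = \frac{3693}{3364} - - \frac{2223649}{8505} = \frac{3693}{3364} + \frac{2223649}{8505} = \frac{7511764201}{28610820}$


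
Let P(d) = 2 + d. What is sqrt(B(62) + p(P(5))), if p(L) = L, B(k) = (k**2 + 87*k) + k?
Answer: sqrt(9307) ≈ 96.473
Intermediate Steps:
B(k) = k**2 + 88*k
sqrt(B(62) + p(P(5))) = sqrt(62*(88 + 62) + (2 + 5)) = sqrt(62*150 + 7) = sqrt(9300 + 7) = sqrt(9307)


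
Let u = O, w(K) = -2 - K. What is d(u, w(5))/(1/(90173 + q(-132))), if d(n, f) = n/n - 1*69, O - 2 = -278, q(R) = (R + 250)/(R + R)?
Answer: -202347209/33 ≈ -6.1317e+6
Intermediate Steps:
q(R) = (250 + R)/(2*R) (q(R) = (250 + R)/((2*R)) = (250 + R)*(1/(2*R)) = (250 + R)/(2*R))
O = -276 (O = 2 - 278 = -276)
u = -276
d(n, f) = -68 (d(n, f) = 1 - 69 = -68)
d(u, w(5))/(1/(90173 + q(-132))) = -68/(1/(90173 + (½)*(250 - 132)/(-132))) = -68/(1/(90173 + (½)*(-1/132)*118)) = -68/(1/(90173 - 59/132)) = -68/(1/(11902777/132)) = -68/132/11902777 = -68*11902777/132 = -202347209/33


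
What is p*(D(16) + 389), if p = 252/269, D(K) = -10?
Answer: 95508/269 ≈ 355.05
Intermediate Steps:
p = 252/269 (p = 252*(1/269) = 252/269 ≈ 0.93680)
p*(D(16) + 389) = 252*(-10 + 389)/269 = (252/269)*379 = 95508/269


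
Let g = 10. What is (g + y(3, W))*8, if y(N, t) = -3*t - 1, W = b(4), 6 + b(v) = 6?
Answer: 72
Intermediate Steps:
b(v) = 0 (b(v) = -6 + 6 = 0)
W = 0
y(N, t) = -1 - 3*t
(g + y(3, W))*8 = (10 + (-1 - 3*0))*8 = (10 + (-1 + 0))*8 = (10 - 1)*8 = 9*8 = 72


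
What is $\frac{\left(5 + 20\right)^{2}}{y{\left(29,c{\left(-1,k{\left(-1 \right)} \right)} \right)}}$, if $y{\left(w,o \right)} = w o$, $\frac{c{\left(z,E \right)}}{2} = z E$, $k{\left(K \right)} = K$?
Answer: $\frac{625}{58} \approx 10.776$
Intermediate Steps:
$c{\left(z,E \right)} = 2 E z$ ($c{\left(z,E \right)} = 2 z E = 2 E z$)
$y{\left(w,o \right)} = o w$
$\frac{\left(5 + 20\right)^{2}}{y{\left(29,c{\left(-1,k{\left(-1 \right)} \right)} \right)}} = \frac{\left(5 + 20\right)^{2}}{2 \left(-1\right) \left(-1\right) 29} = \frac{25^{2}}{2 \cdot 29} = \frac{625}{58}$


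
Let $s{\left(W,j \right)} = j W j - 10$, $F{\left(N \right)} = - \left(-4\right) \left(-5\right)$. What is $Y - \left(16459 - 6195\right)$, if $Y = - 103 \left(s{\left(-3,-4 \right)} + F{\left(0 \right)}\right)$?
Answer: $-2230$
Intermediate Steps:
$F{\left(N \right)} = -20$ ($F{\left(N \right)} = \left(-1\right) 20 = -20$)
$s{\left(W,j \right)} = -10 + W j^{2}$ ($s{\left(W,j \right)} = W j j - 10 = W j^{2} - 10 = -10 + W j^{2}$)
$Y = 8034$ ($Y = - 103 \left(\left(-10 - 3 \left(-4\right)^{2}\right) - 20\right) = - 103 \left(\left(-10 - 48\right) - 20\right) = - 103 \left(-58 - 20\right) = \left(-103\right) \left(-78\right) = 8034$)
$Y - \left(16459 - 6195\right) = 8034 - \left(16459 - 6195\right) = 8034 - 10264 = -2230$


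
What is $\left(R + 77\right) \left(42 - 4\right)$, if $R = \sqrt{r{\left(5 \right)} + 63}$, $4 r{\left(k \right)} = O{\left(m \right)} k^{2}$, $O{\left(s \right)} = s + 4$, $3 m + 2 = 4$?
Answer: $2926 + \frac{19 \sqrt{3318}}{3} \approx 3290.8$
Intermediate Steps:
$m = \frac{2}{3}$ ($m = - \frac{2}{3} + \frac{1}{3} \cdot 4 = - \frac{2}{3} + \frac{4}{3} = \frac{2}{3} \approx 0.66667$)
$O{\left(s \right)} = 4 + s$
$r{\left(k \right)} = \frac{7 k^{2}}{6}$ ($r{\left(k \right)} = \frac{\left(4 + \frac{2}{3}\right) k^{2}}{4} = \frac{\frac{14}{3} k^{2}}{4} = \frac{7 k^{2}}{6}$)
$R = \frac{\sqrt{3318}}{6}$ ($R = \sqrt{\frac{7 \cdot 5^{2}}{6} + 63} = \sqrt{\frac{7}{6} \cdot 25 + 63} = \sqrt{\frac{175}{6} + 63} = \sqrt{\frac{553}{6}} = \frac{\sqrt{3318}}{6} \approx 9.6003$)
$\left(R + 77\right) \left(42 - 4\right) = \left(\frac{\sqrt{3318}}{6} + 77\right) \left(42 - 4\right) = \left(77 + \frac{\sqrt{3318}}{6}\right) 38 = 2926 + \frac{19 \sqrt{3318}}{3}$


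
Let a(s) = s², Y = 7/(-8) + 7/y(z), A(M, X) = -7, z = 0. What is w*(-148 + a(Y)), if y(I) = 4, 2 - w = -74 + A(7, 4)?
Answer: -782109/64 ≈ -12220.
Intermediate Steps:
w = 83 (w = 2 - (-74 - 7) = 2 - 1*(-81) = 2 + 81 = 83)
Y = 7/8 (Y = 7/(-8) + 7/4 = 7*(-⅛) + 7*(¼) = -7/8 + 7/4 = 7/8 ≈ 0.87500)
w*(-148 + a(Y)) = 83*(-148 + (7/8)²) = 83*(-148 + 49/64) = 83*(-9423/64) = -782109/64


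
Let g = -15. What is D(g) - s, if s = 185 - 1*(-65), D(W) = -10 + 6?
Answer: -254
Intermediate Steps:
D(W) = -4
s = 250 (s = 185 + 65 = 250)
D(g) - s = -4 - 1*250 = -4 - 250 = -254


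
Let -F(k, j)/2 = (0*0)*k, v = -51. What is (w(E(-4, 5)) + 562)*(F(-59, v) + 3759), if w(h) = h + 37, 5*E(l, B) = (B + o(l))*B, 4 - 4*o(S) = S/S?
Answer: 9093021/4 ≈ 2.2733e+6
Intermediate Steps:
o(S) = 3/4 (o(S) = 1 - S/(4*S) = 1 - 1/4*1 = 1 - 1/4 = 3/4)
F(k, j) = 0 (F(k, j) = -2*0*0*k = -0*k = -2*0 = 0)
E(l, B) = B*(3/4 + B)/5 (E(l, B) = ((B + 3/4)*B)/5 = ((3/4 + B)*B)/5 = (B*(3/4 + B))/5 = B*(3/4 + B)/5)
w(h) = 37 + h
(w(E(-4, 5)) + 562)*(F(-59, v) + 3759) = ((37 + (1/20)*5*(3 + 4*5)) + 562)*(0 + 3759) = ((37 + (1/20)*5*(3 + 20)) + 562)*3759 = ((37 + (1/20)*5*23) + 562)*3759 = ((37 + 23/4) + 562)*3759 = (171/4 + 562)*3759 = (2419/4)*3759 = 9093021/4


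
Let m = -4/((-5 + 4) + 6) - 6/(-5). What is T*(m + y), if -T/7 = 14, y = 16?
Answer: -8036/5 ≈ -1607.2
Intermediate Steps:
T = -98 (T = -7*14 = -98)
m = ⅖ (m = -4/(-1 + 6) - 6*(-⅕) = -4/5 + 6/5 = -4*⅕ + 6/5 = -⅘ + 6/5 = ⅖ ≈ 0.40000)
T*(m + y) = -98*(⅖ + 16) = -98*82/5 = -8036/5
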